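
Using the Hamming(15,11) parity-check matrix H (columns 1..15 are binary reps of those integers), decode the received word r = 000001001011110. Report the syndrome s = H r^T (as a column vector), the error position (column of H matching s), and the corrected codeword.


s = (1, 0, 1, 1)^T, error position = 11, corrected codeword c = 000001001001110

Compute s = H r^T mod 2 one row at a time:
  s_1 = 0 + 1 + 0 + 1 + 1 + 1 + 1 + 0 = 5 ≡ 1 (mod 2).
  s_2 = 0 + 0 + 1 + 0 + 1 + 1 + 1 + 0 = 4 ≡ 0 (mod 2).
  s_3 = 0 + 0 + 1 + 0 + 0 + 1 + 1 + 0 = 3 ≡ 1 (mod 2).
  s_4 = 0 + 0 + 0 + 0 + 1 + 1 + 1 + 0 = 3 ≡ 1 (mod 2).
s = (1, 0, 1, 1)^T — this equals column 11 of H (binary 1011), so error is at position 11.
Correct: flip bit 11 of r = 000001001011110 to get c = 000001001001110.


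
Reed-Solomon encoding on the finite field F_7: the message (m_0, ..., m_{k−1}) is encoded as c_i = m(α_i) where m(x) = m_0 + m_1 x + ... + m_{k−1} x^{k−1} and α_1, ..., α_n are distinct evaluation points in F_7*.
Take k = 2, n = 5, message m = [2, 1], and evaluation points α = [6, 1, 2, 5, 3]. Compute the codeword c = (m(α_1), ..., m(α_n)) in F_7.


c = [1, 3, 4, 0, 5]

Message polynomial: m(x) = 2 + 1·x (mod 7).
For each evaluation point α_i, compute m(α_i) mod 7:
  α_1 = 6: Horner steps 1 → 1, so m(6) = 1.
  α_2 = 1: Horner steps 1 → 3, so m(1) = 3.
  α_3 = 2: Horner steps 1 → 4, so m(2) = 4.
  α_4 = 5: Horner steps 1 → 0, so m(5) = 0.
  α_5 = 3: Horner steps 1 → 5, so m(3) = 5.
Codeword c = [1, 3, 4, 0, 5] ∈ F_7^5.


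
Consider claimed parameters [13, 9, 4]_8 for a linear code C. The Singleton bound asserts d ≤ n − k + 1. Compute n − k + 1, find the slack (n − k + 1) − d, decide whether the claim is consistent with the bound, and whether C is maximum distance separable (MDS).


Singleton RHS = n − k + 1 = 5, slack = 1, bound satisfied, not MDS.

Singleton bound: d ≤ n − k + 1.
Here n = 13, k = 9, so n − k + 1 = 5.
Given d = 4, check d ≤ 5: YES.
Slack = (n − k + 1) − d = 1.
The code is NOT MDS (slack = 1 > 0).
Description: the claimed parameters are [13, 9, 4]_8; such a code would be non-MDS.


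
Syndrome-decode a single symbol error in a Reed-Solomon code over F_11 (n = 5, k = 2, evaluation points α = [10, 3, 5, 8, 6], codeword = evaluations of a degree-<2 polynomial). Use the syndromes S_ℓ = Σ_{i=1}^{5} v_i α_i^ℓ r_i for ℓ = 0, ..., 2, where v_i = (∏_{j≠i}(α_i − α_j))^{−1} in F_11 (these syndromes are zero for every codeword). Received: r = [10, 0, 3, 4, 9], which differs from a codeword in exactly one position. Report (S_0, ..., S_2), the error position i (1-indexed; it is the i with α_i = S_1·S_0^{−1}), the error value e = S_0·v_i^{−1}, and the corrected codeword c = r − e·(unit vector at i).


S = (10, 6, 8), error at position 3, error magnitude e = 8, c = [10, 0, 6, 4, 9].

Step 1: column multipliers v_i = (∏_{j≠i}(α_i − α_j))^{−1} mod 11.
  i = 1 (α = 10): (10−3)(10−5)(10−8)(10−6) = 7·5·2·4 = 280 ≡ 5, so v_1 = 5^{−1} = 9 (mod 11).
  i = 2 (α = 3): (3−10)(3−5)(3−8)(3−6) = (−7)·(−2)·(−5)·(−3) = 210 ≡ 1, so v_2 = 1^{−1} = 1 (mod 11).
  i = 3 (α = 5): (5−10)(5−3)(5−8)(5−6) = (−5)·2·(−3)·(−1) = −30 ≡ 3, so v_3 = 3^{−1} = 4 (mod 11).
  i = 4 (α = 8): (8−10)(8−3)(8−5)(8−6) = (−2)·5·3·2 = −60 ≡ 6, so v_4 = 6^{−1} = 2 (mod 11).
  i = 5 (α = 6): (6−10)(6−3)(6−5)(6−8) = (−4)·3·1·(−2) = 24 ≡ 2, so v_5 = 2^{−1} = 6 (mod 11).
  v = [9, 1, 4, 2, 6].
Step 2: syndromes of r = [10, 0, 3, 4, 9] (all sums mod 11).
  S_0 = Σ v_i r_i = 9·10 + 1·0 + 4·3 + 2·4 + 6·9 = 164 ≡ 10.
  S_1 = Σ v_i α_i r_i = 9·10·10 + 1·3·0 + 4·5·3 + 2·8·4 + 6·6·9 = 1348 ≡ 6.
  α_i^2 mod 11 = [1, 9, 3, 9, 3].
  S_2 = Σ v_i α_i^2 r_i = 9·1·10 + 1·9·0 + 4·3·3 + 2·9·4 + 6·3·9 = 360 ≡ 8.
  S = (10, 6, 8) ≠ 0, so r is not a codeword (an error is present).
Step 3: locate the error. For a single error e at position i, S_ℓ = v_i·e·α_i^ℓ, so α_err = S_1/S_0.
  S_0^{−1} = 10^{−1} = 10 (mod 11), so α_err = 6·10 = 60 ≡ 5 = α_3. Error position i = 3.
  Consistency check: S_2/S_1 = 8·2 = 16 ≡ 5 = α_err ✓ (single-error assumption holds).
Step 4: error magnitude e = S_0/v_3 = S_0·∏_{j≠3}(α_3 − α_j) = 10·3 = 30 ≡ 8 (mod 11).
Step 5: correct position 3: c_3 = r_3 − e = 3 − 8 ≡ 6 (mod 11). Hence c = [10, 0, 6, 4, 9].
  Check: interpolating c through the α_i gives m(x) = 2 + 3·x (degree < 2) with m(α_i) = c_i for every i, so c is indeed a codeword.


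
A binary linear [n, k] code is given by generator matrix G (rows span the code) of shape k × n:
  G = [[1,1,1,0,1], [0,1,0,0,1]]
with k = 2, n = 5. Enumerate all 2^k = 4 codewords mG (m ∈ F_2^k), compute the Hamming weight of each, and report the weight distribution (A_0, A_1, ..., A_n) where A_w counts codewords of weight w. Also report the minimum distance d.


Weight distribution: A_0 = 1, A_2 = 2, A_4 = 1. Minimum distance d = 2.

Enumerate all 2^2 = 4 messages m ∈ F_2^2.
For each, compute codeword c = mG in F_2^5, then tally its weight.
  m = 00 → c = 00000, weight = 0.
  m = 10 → c = 11101, weight = 4.
  m = 01 → c = 01001, weight = 2.
  m = 11 → c = 10100, weight = 2.
Tally weights:
  weight 0: 1 codewords.
  weight 2: 2 codewords.
  weight 4: 1 codewords.
Minimum distance d = smallest w > 0 with A_w > 0 = 2.
Sanity: Σ A_w = 4 = 2^2 = 4 ✓.


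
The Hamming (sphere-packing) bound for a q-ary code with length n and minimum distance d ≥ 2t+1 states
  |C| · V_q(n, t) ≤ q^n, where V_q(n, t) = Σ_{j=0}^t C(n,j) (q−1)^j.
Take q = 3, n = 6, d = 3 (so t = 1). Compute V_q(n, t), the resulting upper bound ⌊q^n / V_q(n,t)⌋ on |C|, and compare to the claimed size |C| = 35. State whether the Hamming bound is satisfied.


V_q(n, t) = 13, q^n = 729, Hamming bound = 56, |C| = 35 ≤ bound (satisfied).

Step 1: Compute V_q(n, t) = Σ_{j=0}^1 C(n, j) (q−1)^j.
  j = 0: C(6,0)·(2)^0 = 1·1 = 1.
  j = 1: C(6,1)·(2)^1 = 6·2 = 12.
  V_q(n, t) = 1 + 12 = 13.
Step 2: q^n = 3^6 = 729.
Step 3: Hamming bound ⌊q^n / V_q(n,t)⌋ = ⌊729/13⌋ = 56.
Step 4: Compare |C| = 35 to 56: satisfied.
The claimed |C| lies below the Hamming bound.


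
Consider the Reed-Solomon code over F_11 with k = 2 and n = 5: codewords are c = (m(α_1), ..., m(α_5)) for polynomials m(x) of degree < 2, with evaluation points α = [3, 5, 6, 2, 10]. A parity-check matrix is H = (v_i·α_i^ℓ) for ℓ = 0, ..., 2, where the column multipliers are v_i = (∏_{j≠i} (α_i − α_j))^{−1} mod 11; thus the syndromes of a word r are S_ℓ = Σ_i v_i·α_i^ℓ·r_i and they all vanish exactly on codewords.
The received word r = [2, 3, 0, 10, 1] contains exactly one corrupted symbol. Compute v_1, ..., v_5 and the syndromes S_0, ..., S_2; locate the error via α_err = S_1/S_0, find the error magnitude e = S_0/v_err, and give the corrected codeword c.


S = (9, 1, 5), error at position 2, error magnitude e = 6, c = [2, 8, 0, 10, 1].

Step 1: column multipliers v_i = (∏_{j≠i}(α_i − α_j))^{−1} mod 11.
  i = 1 (α = 3): (3−5)(3−6)(3−2)(3−10) = (−2)·(−3)·1·(−7) = −42 ≡ 2, so v_1 = 2^{−1} = 6 (mod 11).
  i = 2 (α = 5): (5−3)(5−6)(5−2)(5−10) = 2·(−1)·3·(−5) = 30 ≡ 8, so v_2 = 8^{−1} = 7 (mod 11).
  i = 3 (α = 6): (6−3)(6−5)(6−2)(6−10) = 3·1·4·(−4) = −48 ≡ 7, so v_3 = 7^{−1} = 8 (mod 11).
  i = 4 (α = 2): (2−3)(2−5)(2−6)(2−10) = (−1)·(−3)·(−4)·(−8) = 96 ≡ 8, so v_4 = 8^{−1} = 7 (mod 11).
  i = 5 (α = 10): (10−3)(10−5)(10−6)(10−2) = 7·5·4·8 = 1120 ≡ 9, so v_5 = 9^{−1} = 5 (mod 11).
  v = [6, 7, 8, 7, 5].
Step 2: syndromes of r = [2, 3, 0, 10, 1] (all sums mod 11).
  S_0 = Σ v_i r_i = 6·2 + 7·3 + 8·0 + 7·10 + 5·1 = 108 ≡ 9.
  S_1 = Σ v_i α_i r_i = 6·3·2 + 7·5·3 + 8·6·0 + 7·2·10 + 5·10·1 = 331 ≡ 1.
  α_i^2 mod 11 = [9, 3, 3, 4, 1].
  S_2 = Σ v_i α_i^2 r_i = 6·9·2 + 7·3·3 + 8·3·0 + 7·4·10 + 5·1·1 = 456 ≡ 5.
  S = (9, 1, 5) ≠ 0, so r is not a codeword (an error is present).
Step 3: locate the error. For a single error e at position i, S_ℓ = v_i·e·α_i^ℓ, so α_err = S_1/S_0.
  S_0^{−1} = 9^{−1} = 5 (mod 11), so α_err = 1·5 = 5 ≡ 5 = α_2. Error position i = 2.
  Consistency check: S_2/S_1 = 5·1 = 5 ≡ 5 = α_err ✓ (single-error assumption holds).
Step 4: error magnitude e = S_0/v_2 = S_0·∏_{j≠2}(α_2 − α_j) = 9·8 = 72 ≡ 6 (mod 11).
Step 5: correct position 2: c_2 = r_2 − e = 3 − 6 ≡ 8 (mod 11). Hence c = [2, 8, 0, 10, 1].
  Check: interpolating c through the α_i gives m(x) = 4 + 3·x (degree < 2) with m(α_i) = c_i for every i, so c is indeed a codeword.


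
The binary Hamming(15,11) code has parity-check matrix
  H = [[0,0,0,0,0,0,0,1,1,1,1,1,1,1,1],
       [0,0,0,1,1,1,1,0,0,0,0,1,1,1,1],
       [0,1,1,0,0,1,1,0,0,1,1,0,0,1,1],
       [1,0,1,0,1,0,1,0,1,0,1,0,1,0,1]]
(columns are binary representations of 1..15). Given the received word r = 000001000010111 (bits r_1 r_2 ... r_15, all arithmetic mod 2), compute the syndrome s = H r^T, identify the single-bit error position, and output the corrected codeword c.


s = (0, 0, 0, 1)^T, error position = 1, corrected codeword c = 100001000010111

Compute s = H r^T mod 2 one row at a time:
  s_1 = 0 + 0 + 0 + 1 + 0 + 1 + 1 + 1 = 4 ≡ 0 (mod 2).
  s_2 = 0 + 0 + 1 + 0 + 0 + 1 + 1 + 1 = 4 ≡ 0 (mod 2).
  s_3 = 0 + 0 + 1 + 0 + 0 + 1 + 1 + 1 = 4 ≡ 0 (mod 2).
  s_4 = 0 + 0 + 0 + 0 + 0 + 1 + 1 + 1 = 3 ≡ 1 (mod 2).
s = (0, 0, 0, 1)^T — this equals column 1 of H (binary 0001), so error is at position 1.
Correct: flip bit 1 of r = 000001000010111 to get c = 100001000010111.


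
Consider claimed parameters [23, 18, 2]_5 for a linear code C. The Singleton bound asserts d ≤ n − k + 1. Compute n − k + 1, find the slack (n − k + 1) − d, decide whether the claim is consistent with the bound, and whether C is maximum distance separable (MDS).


Singleton RHS = n − k + 1 = 6, slack = 4, bound satisfied, not MDS.

Singleton bound: d ≤ n − k + 1.
Here n = 23, k = 18, so n − k + 1 = 6.
Given d = 2, check d ≤ 6: YES.
Slack = (n − k + 1) − d = 4.
The code is NOT MDS (slack = 4 > 0).
Description: the claimed parameters are [23, 18, 2]_5; such a code would be non-MDS.


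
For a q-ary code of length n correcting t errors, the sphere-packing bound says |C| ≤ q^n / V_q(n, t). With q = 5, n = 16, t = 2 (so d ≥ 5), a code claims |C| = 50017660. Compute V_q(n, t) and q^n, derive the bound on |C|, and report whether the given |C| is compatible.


V_q(n, t) = 1985, q^n = 152587890625, Hamming bound = 76870473, |C| = 50017660 ≤ bound (satisfied).

Step 1: Compute V_q(n, t) = Σ_{j=0}^2 C(n, j) (q−1)^j.
  j = 0: C(16,0)·(4)^0 = 1·1 = 1.
  j = 1: C(16,1)·(4)^1 = 16·4 = 64.
  j = 2: C(16,2)·(4)^2 = 120·16 = 1920.
  V_q(n, t) = 1 + 64 + 1920 = 1985.
Step 2: q^n = 5^16 = 152587890625.
Step 3: Hamming bound ⌊q^n / V_q(n,t)⌋ = ⌊152587890625/1985⌋ = 76870473.
Step 4: Compare |C| = 50017660 to 76870473: satisfied.
The claimed |C| lies below the Hamming bound.


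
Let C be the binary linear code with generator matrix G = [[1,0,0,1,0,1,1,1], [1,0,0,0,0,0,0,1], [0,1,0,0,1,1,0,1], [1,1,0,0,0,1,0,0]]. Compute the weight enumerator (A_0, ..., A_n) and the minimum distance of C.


Weight distribution: A_0 = 1, A_1 = 1, A_2 = 1, A_3 = 4, A_4 = 5, A_5 = 3, A_6 = 1. Minimum distance d = 1.

Enumerate all 2^4 = 16 messages m ∈ F_2^4.
For each, compute codeword c = mG in F_2^8, then tally its weight.
  m = 0000 → c = 00000000, weight = 0.
  m = 1000 → c = 10010111, weight = 5.
  m = 0100 → c = 10000001, weight = 2.
  m = 1100 → c = 00010110, weight = 3.
  m = 0010 → c = 01001101, weight = 4.
  m = 1010 → c = 11011010, weight = 5.
  m = 0110 → c = 11001100, weight = 4.
  m = 1110 → c = 01011011, weight = 5.
  m = 0001 → c = 11000100, weight = 3.
  m = 1001 → c = 01010011, weight = 4.
  m = 0101 → c = 01000101, weight = 3.
  m = 1101 → c = 11010010, weight = 4.
  m = 0011 → c = 10001001, weight = 3.
  m = 1011 → c = 00011110, weight = 4.
  m = 0111 → c = 00001000, weight = 1.
  m = 1111 → c = 10011111, weight = 6.
Tally weights:
  weight 0: 1 codewords.
  weight 1: 1 codewords.
  weight 2: 1 codewords.
  weight 3: 4 codewords.
  weight 4: 5 codewords.
  weight 5: 3 codewords.
  weight 6: 1 codewords.
Minimum distance d = smallest w > 0 with A_w > 0 = 1.
Sanity: Σ A_w = 16 = 2^4 = 16 ✓.


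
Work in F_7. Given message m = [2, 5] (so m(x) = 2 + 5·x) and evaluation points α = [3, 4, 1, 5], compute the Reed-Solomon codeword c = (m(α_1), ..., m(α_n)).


c = [3, 1, 0, 6]

Message polynomial: m(x) = 2 + 5·x (mod 7).
For each evaluation point α_i, compute m(α_i) mod 7:
  α_1 = 3: Horner steps 5 → 3, so m(3) = 3.
  α_2 = 4: Horner steps 5 → 1, so m(4) = 1.
  α_3 = 1: Horner steps 5 → 0, so m(1) = 0.
  α_4 = 5: Horner steps 5 → 6, so m(5) = 6.
Codeword c = [3, 1, 0, 6] ∈ F_7^4.


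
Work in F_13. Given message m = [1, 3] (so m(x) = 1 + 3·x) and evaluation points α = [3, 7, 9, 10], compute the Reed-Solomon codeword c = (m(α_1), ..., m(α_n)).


c = [10, 9, 2, 5]

Message polynomial: m(x) = 1 + 3·x (mod 13).
For each evaluation point α_i, compute m(α_i) mod 13:
  α_1 = 3: Horner steps 3 → 10, so m(3) = 10.
  α_2 = 7: Horner steps 3 → 9, so m(7) = 9.
  α_3 = 9: Horner steps 3 → 2, so m(9) = 2.
  α_4 = 10: Horner steps 3 → 5, so m(10) = 5.
Codeword c = [10, 9, 2, 5] ∈ F_13^4.


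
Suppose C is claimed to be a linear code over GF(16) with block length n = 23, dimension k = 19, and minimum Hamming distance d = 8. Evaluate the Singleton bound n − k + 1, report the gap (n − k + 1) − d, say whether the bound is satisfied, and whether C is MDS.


Singleton RHS = n − k + 1 = 5, slack = -3, bound violated (no such code; not MDS).

Singleton bound: d ≤ n − k + 1.
Here n = 23, k = 19, so n − k + 1 = 5.
Given d = 8, check d ≤ 5: NO.
Slack = (n − k + 1) − d = -3.
The slack is negative: d = 8 exceeds n − k + 1 = 5 by 3, so the Singleton bound is violated and no linear [23, 19, 8]_16 code can exist. In particular it is not MDS (MDS requires d = n − k + 1 exactly).
Description: the claimed parameters are [23, 19, 8]_16; such a code would be impossible (violates the Singleton bound).


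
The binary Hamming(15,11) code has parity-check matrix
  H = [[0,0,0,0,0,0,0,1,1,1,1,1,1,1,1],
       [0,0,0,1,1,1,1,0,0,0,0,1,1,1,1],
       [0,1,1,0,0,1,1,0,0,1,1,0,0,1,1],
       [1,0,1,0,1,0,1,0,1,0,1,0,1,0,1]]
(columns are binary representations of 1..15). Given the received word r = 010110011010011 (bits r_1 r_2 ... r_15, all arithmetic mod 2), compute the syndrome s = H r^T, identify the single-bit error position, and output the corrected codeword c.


s = (1, 0, 0, 0)^T, error position = 8, corrected codeword c = 010110001010011

Compute s = H r^T mod 2 one row at a time:
  s_1 = 1 + 1 + 0 + 1 + 0 + 0 + 1 + 1 = 5 ≡ 1 (mod 2).
  s_2 = 1 + 1 + 0 + 0 + 0 + 0 + 1 + 1 = 4 ≡ 0 (mod 2).
  s_3 = 1 + 0 + 0 + 0 + 0 + 1 + 1 + 1 = 4 ≡ 0 (mod 2).
  s_4 = 0 + 0 + 1 + 0 + 1 + 1 + 0 + 1 = 4 ≡ 0 (mod 2).
s = (1, 0, 0, 0)^T — this equals column 8 of H (binary 1000), so error is at position 8.
Correct: flip bit 8 of r = 010110011010011 to get c = 010110001010011.


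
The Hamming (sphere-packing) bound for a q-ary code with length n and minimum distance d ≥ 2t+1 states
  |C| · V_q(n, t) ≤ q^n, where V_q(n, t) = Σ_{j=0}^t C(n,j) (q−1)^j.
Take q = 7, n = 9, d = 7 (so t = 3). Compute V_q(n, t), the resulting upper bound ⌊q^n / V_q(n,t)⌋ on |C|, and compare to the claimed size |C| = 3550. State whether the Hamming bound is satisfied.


V_q(n, t) = 19495, q^n = 40353607, Hamming bound = 2069, |C| = 3550 > bound (violated).

Step 1: Compute V_q(n, t) = Σ_{j=0}^3 C(n, j) (q−1)^j.
  j = 0: C(9,0)·(6)^0 = 1·1 = 1.
  j = 1: C(9,1)·(6)^1 = 9·6 = 54.
  j = 2: C(9,2)·(6)^2 = 36·36 = 1296.
  j = 3: C(9,3)·(6)^3 = 84·216 = 18144.
  V_q(n, t) = 1 + 54 + 1296 + 18144 = 19495.
Step 2: q^n = 7^9 = 40353607.
Step 3: Hamming bound ⌊q^n / V_q(n,t)⌋ = ⌊40353607/19495⌋ = 2069.
Step 4: Compare |C| = 3550 to 2069: violated.
The claimed |C| lies above the Hamming bound, so no 7-ary code of length 9 with d ≥ 7 can have 3550 codewords.


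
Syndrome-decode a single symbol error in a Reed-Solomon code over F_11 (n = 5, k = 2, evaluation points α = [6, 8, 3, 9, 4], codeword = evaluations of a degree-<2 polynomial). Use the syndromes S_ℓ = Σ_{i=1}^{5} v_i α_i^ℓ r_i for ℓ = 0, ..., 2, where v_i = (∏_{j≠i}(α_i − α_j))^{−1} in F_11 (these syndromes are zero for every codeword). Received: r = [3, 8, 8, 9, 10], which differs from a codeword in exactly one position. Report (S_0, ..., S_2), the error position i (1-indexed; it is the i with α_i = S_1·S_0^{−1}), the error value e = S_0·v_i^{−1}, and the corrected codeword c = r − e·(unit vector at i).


S = (3, 2, 5), error at position 2, error magnitude e = 1, c = [3, 7, 8, 9, 10].

Step 1: column multipliers v_i = (∏_{j≠i}(α_i − α_j))^{−1} mod 11.
  i = 1 (α = 6): (6−8)(6−3)(6−9)(6−4) = (−2)·3·(−3)·2 = 36 ≡ 3, so v_1 = 3^{−1} = 4 (mod 11).
  i = 2 (α = 8): (8−6)(8−3)(8−9)(8−4) = 2·5·(−1)·4 = −40 ≡ 4, so v_2 = 4^{−1} = 3 (mod 11).
  i = 3 (α = 3): (3−6)(3−8)(3−9)(3−4) = (−3)·(−5)·(−6)·(−1) = 90 ≡ 2, so v_3 = 2^{−1} = 6 (mod 11).
  i = 4 (α = 9): (9−6)(9−8)(9−3)(9−4) = 3·1·6·5 = 90 ≡ 2, so v_4 = 2^{−1} = 6 (mod 11).
  i = 5 (α = 4): (4−6)(4−8)(4−3)(4−9) = (−2)·(−4)·1·(−5) = −40 ≡ 4, so v_5 = 4^{−1} = 3 (mod 11).
  v = [4, 3, 6, 6, 3].
Step 2: syndromes of r = [3, 8, 8, 9, 10] (all sums mod 11).
  S_0 = Σ v_i r_i = 4·3 + 3·8 + 6·8 + 6·9 + 3·10 = 168 ≡ 3.
  S_1 = Σ v_i α_i r_i = 4·6·3 + 3·8·8 + 6·3·8 + 6·9·9 + 3·4·10 = 1014 ≡ 2.
  α_i^2 mod 11 = [3, 9, 9, 4, 5].
  S_2 = Σ v_i α_i^2 r_i = 4·3·3 + 3·9·8 + 6·9·8 + 6·4·9 + 3·5·10 = 1050 ≡ 5.
  S = (3, 2, 5) ≠ 0, so r is not a codeword (an error is present).
Step 3: locate the error. For a single error e at position i, S_ℓ = v_i·e·α_i^ℓ, so α_err = S_1/S_0.
  S_0^{−1} = 3^{−1} = 4 (mod 11), so α_err = 2·4 = 8 ≡ 8 = α_2. Error position i = 2.
  Consistency check: S_2/S_1 = 5·6 = 30 ≡ 8 = α_err ✓ (single-error assumption holds).
Step 4: error magnitude e = S_0/v_2 = S_0·∏_{j≠2}(α_2 − α_j) = 3·4 = 12 ≡ 1 (mod 11).
Step 5: correct position 2: c_2 = r_2 − e = 8 − 1 ≡ 7 (mod 11). Hence c = [3, 7, 8, 9, 10].
  Check: interpolating c through the α_i gives m(x) = 2 + 2·x (degree < 2) with m(α_i) = c_i for every i, so c is indeed a codeword.


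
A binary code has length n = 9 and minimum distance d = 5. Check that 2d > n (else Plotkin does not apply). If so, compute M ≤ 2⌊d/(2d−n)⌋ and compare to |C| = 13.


Plotkin bound M ≤ 10; given |C| = 13 > bound (violated).

Check applicability: 2d = 10, n = 9.
2d − n = 1 > 0, so Plotkin applies.
Compute d/(2d−n) = 5/1 ≈ 5.0000.
⌊d/(2d−n)⌋ = 5.
Plotkin bound: M ≤ 2·5 = 10.
Given |C| = 13, check: VIOLATED.
This |C| is above the Plotkin bound, so no binary code with n = 9, d = 5 and 13 codewords exists.


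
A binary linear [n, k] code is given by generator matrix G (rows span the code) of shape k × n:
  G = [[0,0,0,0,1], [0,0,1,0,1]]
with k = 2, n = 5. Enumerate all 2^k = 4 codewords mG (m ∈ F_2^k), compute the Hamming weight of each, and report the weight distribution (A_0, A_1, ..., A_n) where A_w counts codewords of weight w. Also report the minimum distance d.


Weight distribution: A_0 = 1, A_1 = 2, A_2 = 1. Minimum distance d = 1.

Enumerate all 2^2 = 4 messages m ∈ F_2^2.
For each, compute codeword c = mG in F_2^5, then tally its weight.
  m = 00 → c = 00000, weight = 0.
  m = 10 → c = 00001, weight = 1.
  m = 01 → c = 00101, weight = 2.
  m = 11 → c = 00100, weight = 1.
Tally weights:
  weight 0: 1 codewords.
  weight 1: 2 codewords.
  weight 2: 1 codewords.
Minimum distance d = smallest w > 0 with A_w > 0 = 1.
Sanity: Σ A_w = 4 = 2^2 = 4 ✓.


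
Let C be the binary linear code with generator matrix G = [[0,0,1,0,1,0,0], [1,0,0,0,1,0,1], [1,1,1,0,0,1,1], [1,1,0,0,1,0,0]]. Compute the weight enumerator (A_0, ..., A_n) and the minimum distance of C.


Weight distribution: A_0 = 1, A_2 = 4, A_3 = 6, A_4 = 3, A_5 = 2. Minimum distance d = 2.

Enumerate all 2^4 = 16 messages m ∈ F_2^4.
For each, compute codeword c = mG in F_2^7, then tally its weight.
  m = 0000 → c = 0000000, weight = 0.
  m = 1000 → c = 0010100, weight = 2.
  m = 0100 → c = 1000101, weight = 3.
  m = 1100 → c = 1010001, weight = 3.
  m = 0010 → c = 1110011, weight = 5.
  m = 1010 → c = 1100111, weight = 5.
  m = 0110 → c = 0110110, weight = 4.
  m = 1110 → c = 0100010, weight = 2.
  m = 0001 → c = 1100100, weight = 3.
  m = 1001 → c = 1110000, weight = 3.
  m = 0101 → c = 0100001, weight = 2.
  m = 1101 → c = 0110101, weight = 4.
  m = 0011 → c = 0010111, weight = 4.
  m = 1011 → c = 0000011, weight = 2.
  m = 0111 → c = 1010010, weight = 3.
  m = 1111 → c = 1000110, weight = 3.
Tally weights:
  weight 0: 1 codewords.
  weight 2: 4 codewords.
  weight 3: 6 codewords.
  weight 4: 3 codewords.
  weight 5: 2 codewords.
Minimum distance d = smallest w > 0 with A_w > 0 = 2.
Sanity: Σ A_w = 16 = 2^4 = 16 ✓.


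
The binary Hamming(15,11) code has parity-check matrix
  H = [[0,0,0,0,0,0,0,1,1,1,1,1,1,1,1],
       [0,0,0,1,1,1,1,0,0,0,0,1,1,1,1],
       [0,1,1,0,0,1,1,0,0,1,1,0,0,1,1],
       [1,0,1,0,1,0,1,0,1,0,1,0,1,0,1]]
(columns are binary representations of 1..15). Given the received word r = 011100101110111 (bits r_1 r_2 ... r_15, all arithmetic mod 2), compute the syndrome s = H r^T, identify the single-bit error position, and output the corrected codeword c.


s = (0, 1, 1, 0)^T, error position = 6, corrected codeword c = 011101101110111

Compute s = H r^T mod 2 one row at a time:
  s_1 = 0 + 1 + 1 + 1 + 0 + 1 + 1 + 1 = 6 ≡ 0 (mod 2).
  s_2 = 1 + 0 + 0 + 1 + 0 + 1 + 1 + 1 = 5 ≡ 1 (mod 2).
  s_3 = 1 + 1 + 0 + 1 + 1 + 1 + 1 + 1 = 7 ≡ 1 (mod 2).
  s_4 = 0 + 1 + 0 + 1 + 1 + 1 + 1 + 1 = 6 ≡ 0 (mod 2).
s = (0, 1, 1, 0)^T — this equals column 6 of H (binary 0110), so error is at position 6.
Correct: flip bit 6 of r = 011100101110111 to get c = 011101101110111.


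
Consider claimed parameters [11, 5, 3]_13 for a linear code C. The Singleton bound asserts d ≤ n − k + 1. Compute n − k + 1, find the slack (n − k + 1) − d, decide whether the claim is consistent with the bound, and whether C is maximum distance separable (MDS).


Singleton RHS = n − k + 1 = 7, slack = 4, bound satisfied, not MDS.

Singleton bound: d ≤ n − k + 1.
Here n = 11, k = 5, so n − k + 1 = 7.
Given d = 3, check d ≤ 7: YES.
Slack = (n − k + 1) − d = 4.
The code is NOT MDS (slack = 4 > 0).
Description: the claimed parameters are [11, 5, 3]_13; such a code would be non-MDS.


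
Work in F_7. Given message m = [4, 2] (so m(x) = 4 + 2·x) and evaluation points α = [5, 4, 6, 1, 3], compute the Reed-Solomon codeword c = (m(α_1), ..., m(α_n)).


c = [0, 5, 2, 6, 3]

Message polynomial: m(x) = 4 + 2·x (mod 7).
For each evaluation point α_i, compute m(α_i) mod 7:
  α_1 = 5: Horner steps 2 → 0, so m(5) = 0.
  α_2 = 4: Horner steps 2 → 5, so m(4) = 5.
  α_3 = 6: Horner steps 2 → 2, so m(6) = 2.
  α_4 = 1: Horner steps 2 → 6, so m(1) = 6.
  α_5 = 3: Horner steps 2 → 3, so m(3) = 3.
Codeword c = [0, 5, 2, 6, 3] ∈ F_7^5.


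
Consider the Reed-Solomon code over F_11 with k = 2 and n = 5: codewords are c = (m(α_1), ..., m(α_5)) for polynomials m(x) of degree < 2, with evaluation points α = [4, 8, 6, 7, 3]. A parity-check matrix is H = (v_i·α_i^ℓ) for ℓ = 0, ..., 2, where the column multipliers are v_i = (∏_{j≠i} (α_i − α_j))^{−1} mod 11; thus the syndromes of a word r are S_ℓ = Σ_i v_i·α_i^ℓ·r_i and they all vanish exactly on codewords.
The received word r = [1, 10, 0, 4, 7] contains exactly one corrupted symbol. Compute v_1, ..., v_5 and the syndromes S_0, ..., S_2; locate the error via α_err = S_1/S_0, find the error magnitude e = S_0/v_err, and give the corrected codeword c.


S = (1, 7, 5), error at position 4, error magnitude e = 10, c = [1, 10, 0, 5, 7].

Step 1: column multipliers v_i = (∏_{j≠i}(α_i − α_j))^{−1} mod 11.
  i = 1 (α = 4): (4−8)(4−6)(4−7)(4−3) = (−4)·(−2)·(−3)·1 = −24 ≡ 9, so v_1 = 9^{−1} = 5 (mod 11).
  i = 2 (α = 8): (8−4)(8−6)(8−7)(8−3) = 4·2·1·5 = 40 ≡ 7, so v_2 = 7^{−1} = 8 (mod 11).
  i = 3 (α = 6): (6−4)(6−8)(6−7)(6−3) = 2·(−2)·(−1)·3 = 12 ≡ 1, so v_3 = 1^{−1} = 1 (mod 11).
  i = 4 (α = 7): (7−4)(7−8)(7−6)(7−3) = 3·(−1)·1·4 = −12 ≡ 10, so v_4 = 10^{−1} = 10 (mod 11).
  i = 5 (α = 3): (3−4)(3−8)(3−6)(3−7) = (−1)·(−5)·(−3)·(−4) = 60 ≡ 5, so v_5 = 5^{−1} = 9 (mod 11).
  v = [5, 8, 1, 10, 9].
Step 2: syndromes of r = [1, 10, 0, 4, 7] (all sums mod 11).
  S_0 = Σ v_i r_i = 5·1 + 8·10 + 1·0 + 10·4 + 9·7 = 188 ≡ 1.
  S_1 = Σ v_i α_i r_i = 5·4·1 + 8·8·10 + 1·6·0 + 10·7·4 + 9·3·7 = 1129 ≡ 7.
  α_i^2 mod 11 = [5, 9, 3, 5, 9].
  S_2 = Σ v_i α_i^2 r_i = 5·5·1 + 8·9·10 + 1·3·0 + 10·5·4 + 9·9·7 = 1512 ≡ 5.
  S = (1, 7, 5) ≠ 0, so r is not a codeword (an error is present).
Step 3: locate the error. For a single error e at position i, S_ℓ = v_i·e·α_i^ℓ, so α_err = S_1/S_0.
  S_0^{−1} = 1^{−1} = 1 (mod 11), so α_err = 7·1 = 7 ≡ 7 = α_4. Error position i = 4.
  Consistency check: S_2/S_1 = 5·8 = 40 ≡ 7 = α_err ✓ (single-error assumption holds).
Step 4: error magnitude e = S_0/v_4 = S_0·∏_{j≠4}(α_4 − α_j) = 1·10 = 10 ≡ 10 (mod 11).
Step 5: correct position 4: c_4 = r_4 − e = 4 − 10 ≡ 5 (mod 11). Hence c = [1, 10, 0, 5, 7].
  Check: interpolating c through the α_i gives m(x) = 3 + 5·x (degree < 2) with m(α_i) = c_i for every i, so c is indeed a codeword.


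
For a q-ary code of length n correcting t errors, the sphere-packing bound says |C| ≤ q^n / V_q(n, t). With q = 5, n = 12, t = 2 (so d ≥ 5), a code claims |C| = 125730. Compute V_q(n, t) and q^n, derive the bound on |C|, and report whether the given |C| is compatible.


V_q(n, t) = 1105, q^n = 244140625, Hamming bound = 220941, |C| = 125730 ≤ bound (satisfied).

Step 1: Compute V_q(n, t) = Σ_{j=0}^2 C(n, j) (q−1)^j.
  j = 0: C(12,0)·(4)^0 = 1·1 = 1.
  j = 1: C(12,1)·(4)^1 = 12·4 = 48.
  j = 2: C(12,2)·(4)^2 = 66·16 = 1056.
  V_q(n, t) = 1 + 48 + 1056 = 1105.
Step 2: q^n = 5^12 = 244140625.
Step 3: Hamming bound ⌊q^n / V_q(n,t)⌋ = ⌊244140625/1105⌋ = 220941.
Step 4: Compare |C| = 125730 to 220941: satisfied.
The claimed |C| lies below the Hamming bound.


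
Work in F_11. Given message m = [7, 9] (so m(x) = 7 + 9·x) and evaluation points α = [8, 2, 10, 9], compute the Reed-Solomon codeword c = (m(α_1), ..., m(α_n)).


c = [2, 3, 9, 0]

Message polynomial: m(x) = 7 + 9·x (mod 11).
For each evaluation point α_i, compute m(α_i) mod 11:
  α_1 = 8: Horner steps 9 → 2, so m(8) = 2.
  α_2 = 2: Horner steps 9 → 3, so m(2) = 3.
  α_3 = 10: Horner steps 9 → 9, so m(10) = 9.
  α_4 = 9: Horner steps 9 → 0, so m(9) = 0.
Codeword c = [2, 3, 9, 0] ∈ F_11^4.


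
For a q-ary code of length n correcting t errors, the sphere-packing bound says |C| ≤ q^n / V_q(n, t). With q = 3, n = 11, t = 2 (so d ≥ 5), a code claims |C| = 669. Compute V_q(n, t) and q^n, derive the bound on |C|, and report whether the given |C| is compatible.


V_q(n, t) = 243, q^n = 177147, Hamming bound = 729, |C| = 669 ≤ bound (satisfied).

Step 1: Compute V_q(n, t) = Σ_{j=0}^2 C(n, j) (q−1)^j.
  j = 0: C(11,0)·(2)^0 = 1·1 = 1.
  j = 1: C(11,1)·(2)^1 = 11·2 = 22.
  j = 2: C(11,2)·(2)^2 = 55·4 = 220.
  V_q(n, t) = 1 + 22 + 220 = 243.
Step 2: q^n = 3^11 = 177147.
Step 3: Hamming bound ⌊q^n / V_q(n,t)⌋ = ⌊177147/243⌋ = 729.
Step 4: Compare |C| = 669 to 729: satisfied.
The claimed |C| lies below the Hamming bound.


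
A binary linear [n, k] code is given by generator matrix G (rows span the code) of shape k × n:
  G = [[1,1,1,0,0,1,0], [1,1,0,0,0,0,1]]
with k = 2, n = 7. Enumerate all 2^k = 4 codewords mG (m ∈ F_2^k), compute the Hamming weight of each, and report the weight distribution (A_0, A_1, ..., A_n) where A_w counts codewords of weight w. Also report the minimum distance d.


Weight distribution: A_0 = 1, A_3 = 2, A_4 = 1. Minimum distance d = 3.

Enumerate all 2^2 = 4 messages m ∈ F_2^2.
For each, compute codeword c = mG in F_2^7, then tally its weight.
  m = 00 → c = 0000000, weight = 0.
  m = 10 → c = 1110010, weight = 4.
  m = 01 → c = 1100001, weight = 3.
  m = 11 → c = 0010011, weight = 3.
Tally weights:
  weight 0: 1 codewords.
  weight 3: 2 codewords.
  weight 4: 1 codewords.
Minimum distance d = smallest w > 0 with A_w > 0 = 3.
Sanity: Σ A_w = 4 = 2^2 = 4 ✓.


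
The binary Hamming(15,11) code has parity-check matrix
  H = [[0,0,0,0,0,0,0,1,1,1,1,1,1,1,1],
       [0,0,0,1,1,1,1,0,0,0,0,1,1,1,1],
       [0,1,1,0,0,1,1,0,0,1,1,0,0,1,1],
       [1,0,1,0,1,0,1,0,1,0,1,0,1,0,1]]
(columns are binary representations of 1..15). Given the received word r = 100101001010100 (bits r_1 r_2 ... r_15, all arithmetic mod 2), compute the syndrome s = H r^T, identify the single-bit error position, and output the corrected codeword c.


s = (1, 1, 0, 0)^T, error position = 12, corrected codeword c = 100101001011100

Compute s = H r^T mod 2 one row at a time:
  s_1 = 0 + 1 + 0 + 1 + 0 + 1 + 0 + 0 = 3 ≡ 1 (mod 2).
  s_2 = 1 + 0 + 1 + 0 + 0 + 1 + 0 + 0 = 3 ≡ 1 (mod 2).
  s_3 = 0 + 0 + 1 + 0 + 0 + 1 + 0 + 0 = 2 ≡ 0 (mod 2).
  s_4 = 1 + 0 + 0 + 0 + 1 + 1 + 1 + 0 = 4 ≡ 0 (mod 2).
s = (1, 1, 0, 0)^T — this equals column 12 of H (binary 1100), so error is at position 12.
Correct: flip bit 12 of r = 100101001010100 to get c = 100101001011100.


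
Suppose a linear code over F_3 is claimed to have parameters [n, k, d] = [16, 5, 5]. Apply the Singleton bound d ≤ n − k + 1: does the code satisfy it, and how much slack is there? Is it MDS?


Singleton RHS = n − k + 1 = 12, slack = 7, bound satisfied, not MDS.

Singleton bound: d ≤ n − k + 1.
Here n = 16, k = 5, so n − k + 1 = 12.
Given d = 5, check d ≤ 12: YES.
Slack = (n − k + 1) − d = 7.
The code is NOT MDS (slack = 7 > 0).
Description: the claimed parameters are [16, 5, 5]_3; such a code would be non-MDS.


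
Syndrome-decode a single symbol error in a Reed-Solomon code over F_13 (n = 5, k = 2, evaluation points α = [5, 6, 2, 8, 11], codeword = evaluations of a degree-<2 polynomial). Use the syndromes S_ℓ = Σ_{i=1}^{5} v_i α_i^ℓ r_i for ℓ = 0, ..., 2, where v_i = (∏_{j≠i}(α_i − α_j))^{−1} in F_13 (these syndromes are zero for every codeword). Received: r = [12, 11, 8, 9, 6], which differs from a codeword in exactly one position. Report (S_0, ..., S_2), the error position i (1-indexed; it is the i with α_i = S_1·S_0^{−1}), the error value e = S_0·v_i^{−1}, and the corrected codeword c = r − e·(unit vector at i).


S = (10, 7, 1), error at position 3, error magnitude e = 6, c = [12, 11, 2, 9, 6].

Step 1: column multipliers v_i = (∏_{j≠i}(α_i − α_j))^{−1} mod 13.
  i = 1 (α = 5): (5−6)(5−2)(5−8)(5−11) = (−1)·3·(−3)·(−6) = −54 ≡ 11, so v_1 = 11^{−1} = 6 (mod 13).
  i = 2 (α = 6): (6−5)(6−2)(6−8)(6−11) = 1·4·(−2)·(−5) = 40 ≡ 1, so v_2 = 1^{−1} = 1 (mod 13).
  i = 3 (α = 2): (2−5)(2−6)(2−8)(2−11) = (−3)·(−4)·(−6)·(−9) = 648 ≡ 11, so v_3 = 11^{−1} = 6 (mod 13).
  i = 4 (α = 8): (8−5)(8−6)(8−2)(8−11) = 3·2·6·(−3) = −108 ≡ 9, so v_4 = 9^{−1} = 3 (mod 13).
  i = 5 (α = 11): (11−5)(11−6)(11−2)(11−8) = 6·5·9·3 = 810 ≡ 4, so v_5 = 4^{−1} = 10 (mod 13).
  v = [6, 1, 6, 3, 10].
Step 2: syndromes of r = [12, 11, 8, 9, 6] (all sums mod 13).
  S_0 = Σ v_i r_i = 6·12 + 1·11 + 6·8 + 3·9 + 10·6 = 218 ≡ 10.
  S_1 = Σ v_i α_i r_i = 6·5·12 + 1·6·11 + 6·2·8 + 3·8·9 + 10·11·6 = 1398 ≡ 7.
  α_i^2 mod 13 = [12, 10, 4, 12, 4].
  S_2 = Σ v_i α_i^2 r_i = 6·12·12 + 1·10·11 + 6·4·8 + 3·12·9 + 10·4·6 = 1730 ≡ 1.
  S = (10, 7, 1) ≠ 0, so r is not a codeword (an error is present).
Step 3: locate the error. For a single error e at position i, S_ℓ = v_i·e·α_i^ℓ, so α_err = S_1/S_0.
  S_0^{−1} = 10^{−1} = 4 (mod 13), so α_err = 7·4 = 28 ≡ 2 = α_3. Error position i = 3.
  Consistency check: S_2/S_1 = 1·2 = 2 ≡ 2 = α_err ✓ (single-error assumption holds).
Step 4: error magnitude e = S_0/v_3 = S_0·∏_{j≠3}(α_3 − α_j) = 10·11 = 110 ≡ 6 (mod 13).
Step 5: correct position 3: c_3 = r_3 − e = 8 − 6 ≡ 2 (mod 13). Hence c = [12, 11, 2, 9, 6].
  Check: interpolating c through the α_i gives m(x) = 4 + 12·x (degree < 2) with m(α_i) = c_i for every i, so c is indeed a codeword.


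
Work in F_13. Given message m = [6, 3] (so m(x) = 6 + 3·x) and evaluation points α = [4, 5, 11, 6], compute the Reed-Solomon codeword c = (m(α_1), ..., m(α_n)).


c = [5, 8, 0, 11]

Message polynomial: m(x) = 6 + 3·x (mod 13).
For each evaluation point α_i, compute m(α_i) mod 13:
  α_1 = 4: Horner steps 3 → 5, so m(4) = 5.
  α_2 = 5: Horner steps 3 → 8, so m(5) = 8.
  α_3 = 11: Horner steps 3 → 0, so m(11) = 0.
  α_4 = 6: Horner steps 3 → 11, so m(6) = 11.
Codeword c = [5, 8, 0, 11] ∈ F_13^4.


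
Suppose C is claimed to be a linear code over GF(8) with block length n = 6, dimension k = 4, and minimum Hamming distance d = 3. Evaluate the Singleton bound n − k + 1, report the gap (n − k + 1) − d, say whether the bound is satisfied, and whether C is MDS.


Singleton RHS = n − k + 1 = 3, slack = 0, bound satisfied, MDS.

Singleton bound: d ≤ n − k + 1.
Here n = 6, k = 4, so n − k + 1 = 3.
Given d = 3, check d ≤ 3: YES.
Slack = (n − k + 1) − d = 0.
The code is MDS (slack = 0).
Description: the claimed parameters are [6, 4, 3]_8; such a code would be MDS (meets Singleton bound).


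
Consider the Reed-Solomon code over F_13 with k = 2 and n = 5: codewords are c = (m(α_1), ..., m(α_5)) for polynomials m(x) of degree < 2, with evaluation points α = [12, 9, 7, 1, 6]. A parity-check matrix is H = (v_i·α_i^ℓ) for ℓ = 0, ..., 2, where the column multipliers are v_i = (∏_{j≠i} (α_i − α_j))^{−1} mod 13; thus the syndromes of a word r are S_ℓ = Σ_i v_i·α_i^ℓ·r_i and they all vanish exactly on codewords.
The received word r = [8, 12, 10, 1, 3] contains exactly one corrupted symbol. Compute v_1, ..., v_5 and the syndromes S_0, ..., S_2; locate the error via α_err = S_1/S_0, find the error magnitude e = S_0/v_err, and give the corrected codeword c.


S = (7, 10, 5), error at position 3, error magnitude e = 4, c = [8, 12, 6, 1, 3].

Step 1: column multipliers v_i = (∏_{j≠i}(α_i − α_j))^{−1} mod 13.
  i = 1 (α = 12): (12−9)(12−7)(12−1)(12−6) = 3·5·11·6 = 990 ≡ 2, so v_1 = 2^{−1} = 7 (mod 13).
  i = 2 (α = 9): (9−12)(9−7)(9−1)(9−6) = (−3)·2·8·3 = −144 ≡ 12, so v_2 = 12^{−1} = 12 (mod 13).
  i = 3 (α = 7): (7−12)(7−9)(7−1)(7−6) = (−5)·(−2)·6·1 = 60 ≡ 8, so v_3 = 8^{−1} = 5 (mod 13).
  i = 4 (α = 1): (1−12)(1−9)(1−7)(1−6) = (−11)·(−8)·(−6)·(−5) = 2640 ≡ 1, so v_4 = 1^{−1} = 1 (mod 13).
  i = 5 (α = 6): (6−12)(6−9)(6−7)(6−1) = (−6)·(−3)·(−1)·5 = −90 ≡ 1, so v_5 = 1^{−1} = 1 (mod 13).
  v = [7, 12, 5, 1, 1].
Step 2: syndromes of r = [8, 12, 10, 1, 3] (all sums mod 13).
  S_0 = Σ v_i r_i = 7·8 + 12·12 + 5·10 + 1·1 + 1·3 = 254 ≡ 7.
  S_1 = Σ v_i α_i r_i = 7·12·8 + 12·9·12 + 5·7·10 + 1·1·1 + 1·6·3 = 2337 ≡ 10.
  α_i^2 mod 13 = [1, 3, 10, 1, 10].
  S_2 = Σ v_i α_i^2 r_i = 7·1·8 + 12·3·12 + 5·10·10 + 1·1·1 + 1·10·3 = 1019 ≡ 5.
  S = (7, 10, 5) ≠ 0, so r is not a codeword (an error is present).
Step 3: locate the error. For a single error e at position i, S_ℓ = v_i·e·α_i^ℓ, so α_err = S_1/S_0.
  S_0^{−1} = 7^{−1} = 2 (mod 13), so α_err = 10·2 = 20 ≡ 7 = α_3. Error position i = 3.
  Consistency check: S_2/S_1 = 5·4 = 20 ≡ 7 = α_err ✓ (single-error assumption holds).
Step 4: error magnitude e = S_0/v_3 = S_0·∏_{j≠3}(α_3 − α_j) = 7·8 = 56 ≡ 4 (mod 13).
Step 5: correct position 3: c_3 = r_3 − e = 10 − 4 ≡ 6 (mod 13). Hence c = [8, 12, 6, 1, 3].
  Check: interpolating c through the α_i gives m(x) = 11 + 3·x (degree < 2) with m(α_i) = c_i for every i, so c is indeed a codeword.


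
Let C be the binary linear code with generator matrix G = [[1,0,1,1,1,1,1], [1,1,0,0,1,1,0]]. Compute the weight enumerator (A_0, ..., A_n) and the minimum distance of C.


Weight distribution: A_0 = 1, A_4 = 2, A_6 = 1. Minimum distance d = 4.

Enumerate all 2^2 = 4 messages m ∈ F_2^2.
For each, compute codeword c = mG in F_2^7, then tally its weight.
  m = 00 → c = 0000000, weight = 0.
  m = 10 → c = 1011111, weight = 6.
  m = 01 → c = 1100110, weight = 4.
  m = 11 → c = 0111001, weight = 4.
Tally weights:
  weight 0: 1 codewords.
  weight 4: 2 codewords.
  weight 6: 1 codewords.
Minimum distance d = smallest w > 0 with A_w > 0 = 4.
Sanity: Σ A_w = 4 = 2^2 = 4 ✓.


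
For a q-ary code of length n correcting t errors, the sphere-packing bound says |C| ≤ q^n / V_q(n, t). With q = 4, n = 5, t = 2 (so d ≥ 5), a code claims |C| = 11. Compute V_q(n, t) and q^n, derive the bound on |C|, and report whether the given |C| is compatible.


V_q(n, t) = 106, q^n = 1024, Hamming bound = 9, |C| = 11 > bound (violated).

Step 1: Compute V_q(n, t) = Σ_{j=0}^2 C(n, j) (q−1)^j.
  j = 0: C(5,0)·(3)^0 = 1·1 = 1.
  j = 1: C(5,1)·(3)^1 = 5·3 = 15.
  j = 2: C(5,2)·(3)^2 = 10·9 = 90.
  V_q(n, t) = 1 + 15 + 90 = 106.
Step 2: q^n = 4^5 = 1024.
Step 3: Hamming bound ⌊q^n / V_q(n,t)⌋ = ⌊1024/106⌋ = 9.
Step 4: Compare |C| = 11 to 9: violated.
The claimed |C| lies above the Hamming bound, so no 4-ary code of length 5 with d ≥ 5 can have 11 codewords.


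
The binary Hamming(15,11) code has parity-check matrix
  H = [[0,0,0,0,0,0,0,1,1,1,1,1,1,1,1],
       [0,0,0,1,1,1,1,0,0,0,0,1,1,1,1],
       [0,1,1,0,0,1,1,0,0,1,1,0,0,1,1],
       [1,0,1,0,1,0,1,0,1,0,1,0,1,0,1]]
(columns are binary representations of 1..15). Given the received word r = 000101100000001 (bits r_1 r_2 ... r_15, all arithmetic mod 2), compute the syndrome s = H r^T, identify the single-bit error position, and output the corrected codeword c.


s = (1, 0, 1, 0)^T, error position = 10, corrected codeword c = 000101100100001

Compute s = H r^T mod 2 one row at a time:
  s_1 = 0 + 0 + 0 + 0 + 0 + 0 + 0 + 1 = 1 ≡ 1 (mod 2).
  s_2 = 1 + 0 + 1 + 1 + 0 + 0 + 0 + 1 = 4 ≡ 0 (mod 2).
  s_3 = 0 + 0 + 1 + 1 + 0 + 0 + 0 + 1 = 3 ≡ 1 (mod 2).
  s_4 = 0 + 0 + 0 + 1 + 0 + 0 + 0 + 1 = 2 ≡ 0 (mod 2).
s = (1, 0, 1, 0)^T — this equals column 10 of H (binary 1010), so error is at position 10.
Correct: flip bit 10 of r = 000101100000001 to get c = 000101100100001.


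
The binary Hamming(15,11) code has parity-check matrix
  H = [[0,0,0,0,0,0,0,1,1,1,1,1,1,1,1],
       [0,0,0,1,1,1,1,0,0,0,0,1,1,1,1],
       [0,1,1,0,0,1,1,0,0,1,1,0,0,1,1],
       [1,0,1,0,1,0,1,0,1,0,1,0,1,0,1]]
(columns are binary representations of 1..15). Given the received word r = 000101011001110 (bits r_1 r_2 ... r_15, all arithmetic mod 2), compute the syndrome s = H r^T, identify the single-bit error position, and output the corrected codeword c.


s = (1, 1, 0, 0)^T, error position = 12, corrected codeword c = 000101011000110

Compute s = H r^T mod 2 one row at a time:
  s_1 = 1 + 1 + 0 + 0 + 1 + 1 + 1 + 0 = 5 ≡ 1 (mod 2).
  s_2 = 1 + 0 + 1 + 0 + 1 + 1 + 1 + 0 = 5 ≡ 1 (mod 2).
  s_3 = 0 + 0 + 1 + 0 + 0 + 0 + 1 + 0 = 2 ≡ 0 (mod 2).
  s_4 = 0 + 0 + 0 + 0 + 1 + 0 + 1 + 0 = 2 ≡ 0 (mod 2).
s = (1, 1, 0, 0)^T — this equals column 12 of H (binary 1100), so error is at position 12.
Correct: flip bit 12 of r = 000101011001110 to get c = 000101011000110.


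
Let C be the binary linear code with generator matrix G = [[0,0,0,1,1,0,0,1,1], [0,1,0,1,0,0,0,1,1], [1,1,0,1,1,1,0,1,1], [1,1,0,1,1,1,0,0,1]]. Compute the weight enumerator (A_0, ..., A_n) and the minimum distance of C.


Weight distribution: A_0 = 1, A_1 = 1, A_2 = 1, A_3 = 5, A_4 = 5, A_5 = 1, A_6 = 1, A_7 = 1. Minimum distance d = 1.

Enumerate all 2^4 = 16 messages m ∈ F_2^4.
For each, compute codeword c = mG in F_2^9, then tally its weight.
  m = 0000 → c = 000000000, weight = 0.
  m = 1000 → c = 000110011, weight = 4.
  m = 0100 → c = 010100011, weight = 4.
  m = 1100 → c = 010010000, weight = 2.
  m = 0010 → c = 110111011, weight = 7.
  m = 1010 → c = 110001000, weight = 3.
  m = 0110 → c = 100011000, weight = 3.
  m = 1110 → c = 100101011, weight = 5.
  m = 0001 → c = 110111001, weight = 6.
  m = 1001 → c = 110001010, weight = 4.
  m = 0101 → c = 100011010, weight = 4.
  m = 1101 → c = 100101001, weight = 4.
  m = 0011 → c = 000000010, weight = 1.
  m = 1011 → c = 000110001, weight = 3.
  m = 0111 → c = 010100001, weight = 3.
  m = 1111 → c = 010010010, weight = 3.
Tally weights:
  weight 0: 1 codewords.
  weight 1: 1 codewords.
  weight 2: 1 codewords.
  weight 3: 5 codewords.
  weight 4: 5 codewords.
  weight 5: 1 codewords.
  weight 6: 1 codewords.
  weight 7: 1 codewords.
Minimum distance d = smallest w > 0 with A_w > 0 = 1.
Sanity: Σ A_w = 16 = 2^4 = 16 ✓.
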